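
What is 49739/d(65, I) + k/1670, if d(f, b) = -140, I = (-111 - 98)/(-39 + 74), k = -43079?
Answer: -8909519/23380 ≈ -381.07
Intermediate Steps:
I = -209/35 ≈ -5.9714
49739/d(65, I) + k/1670 = 49739/(-140) - 43079/1670 = 49739*(-1/140) - 43079*1/1670 = -49739/140 - 43079/1670 = -8909519/23380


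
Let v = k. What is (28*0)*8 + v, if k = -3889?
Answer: -3889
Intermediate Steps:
v = -3889
(28*0)*8 + v = (28*0)*8 - 3889 = 0*8 - 3889 = 0 - 3889 = -3889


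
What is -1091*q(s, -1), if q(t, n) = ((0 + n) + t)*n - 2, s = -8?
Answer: -7637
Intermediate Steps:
q(t, n) = -2 + n*(n + t) (q(t, n) = (n + t)*n - 2 = n*(n + t) - 2 = -2 + n*(n + t))
-1091*q(s, -1) = -1091*(-2 + (-1)² - 1*(-8)) = -1091*(-2 + 1 + 8) = -1091*7 = -7637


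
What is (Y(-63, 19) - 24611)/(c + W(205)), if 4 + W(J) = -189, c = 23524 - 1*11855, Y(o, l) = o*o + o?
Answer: -20705/11476 ≈ -1.8042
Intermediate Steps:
Y(o, l) = o + o² (Y(o, l) = o² + o = o + o²)
c = 11669 (c = 23524 - 11855 = 11669)
W(J) = -193 (W(J) = -4 - 189 = -193)
(Y(-63, 19) - 24611)/(c + W(205)) = (-63*(1 - 63) - 24611)/(11669 - 193) = (-63*(-62) - 24611)/11476 = (3906 - 24611)*(1/11476) = -20705*1/11476 = -20705/11476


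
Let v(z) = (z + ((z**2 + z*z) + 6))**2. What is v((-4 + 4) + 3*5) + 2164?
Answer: 224005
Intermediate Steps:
v(z) = (6 + z + 2*z**2)**2 (v(z) = (z + ((z**2 + z**2) + 6))**2 = (z + (2*z**2 + 6))**2 = (z + (6 + 2*z**2))**2 = (6 + z + 2*z**2)**2)
v((-4 + 4) + 3*5) + 2164 = (6 + ((-4 + 4) + 3*5) + 2*((-4 + 4) + 3*5)**2)**2 + 2164 = (6 + (0 + 15) + 2*(0 + 15)**2)**2 + 2164 = (6 + 15 + 2*15**2)**2 + 2164 = (6 + 15 + 2*225)**2 + 2164 = (6 + 15 + 450)**2 + 2164 = 471**2 + 2164 = 221841 + 2164 = 224005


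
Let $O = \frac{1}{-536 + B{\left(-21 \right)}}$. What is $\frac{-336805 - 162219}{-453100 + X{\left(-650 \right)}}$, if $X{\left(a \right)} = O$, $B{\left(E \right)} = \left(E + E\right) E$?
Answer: $\frac{172662304}{156772599} \approx 1.1014$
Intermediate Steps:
$B{\left(E \right)} = 2 E^{2}$ ($B{\left(E \right)} = 2 E E = 2 E^{2}$)
$O = \frac{1}{346}$ ($O = \frac{1}{-536 + 2 \left(-21\right)^{2}} = \frac{1}{-536 + 2 \cdot 441} = \frac{1}{-536 + 882} = \frac{1}{346} \approx 0.0028902$)
$X{\left(a \right)} = \frac{1}{346}$
$\frac{-336805 - 162219}{-453100 + X{\left(-650 \right)}} = \frac{-336805 - 162219}{-453100 + \frac{1}{346}} = - \frac{499024}{- \frac{156772599}{346}} = \left(-499024\right) \left(- \frac{346}{156772599}\right) = \frac{172662304}{156772599}$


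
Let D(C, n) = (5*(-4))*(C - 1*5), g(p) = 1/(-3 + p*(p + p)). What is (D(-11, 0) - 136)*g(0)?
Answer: -184/3 ≈ -61.333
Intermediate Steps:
g(p) = 1/(-3 + 2*p²) (g(p) = 1/(-3 + p*(2*p)) = 1/(-3 + 2*p²))
D(C, n) = 100 - 20*C (D(C, n) = -20*(C - 5) = -20*(-5 + C) = 100 - 20*C)
(D(-11, 0) - 136)*g(0) = ((100 - 20*(-11)) - 136)/(-3 + 2*0²) = ((100 + 220) - 136)/(-3 + 2*0) = (320 - 136)/(-3 + 0) = 184/(-3) = 184*(-⅓) = -184/3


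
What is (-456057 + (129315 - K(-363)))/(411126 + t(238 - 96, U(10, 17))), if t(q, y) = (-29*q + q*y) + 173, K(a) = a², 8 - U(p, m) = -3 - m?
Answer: -458511/411157 ≈ -1.1152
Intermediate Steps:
U(p, m) = 11 + m (U(p, m) = 8 - (-3 - m) = 8 + (3 + m) = 11 + m)
t(q, y) = 173 - 29*q + q*y
(-456057 + (129315 - K(-363)))/(411126 + t(238 - 96, U(10, 17))) = (-456057 + (129315 - 1*(-363)²))/(411126 + (173 - 29*(238 - 96) + (238 - 96)*(11 + 17))) = (-456057 + (129315 - 1*131769))/(411126 + (173 - 29*142 + 142*28)) = (-456057 + (129315 - 131769))/(411126 + (173 - 4118 + 3976)) = (-456057 - 2454)/(411126 + 31) = -458511/411157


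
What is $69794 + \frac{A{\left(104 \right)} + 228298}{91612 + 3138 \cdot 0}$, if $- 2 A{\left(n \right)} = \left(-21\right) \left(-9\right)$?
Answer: $\frac{12788392263}{183224} \approx 69797.0$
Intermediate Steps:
$A{\left(n \right)} = - \frac{189}{2}$ ($A{\left(n \right)} = - \frac{\left(-21\right) \left(-9\right)}{2} = \left(- \frac{1}{2}\right) 189 = - \frac{189}{2}$)
$69794 + \frac{A{\left(104 \right)} + 228298}{91612 + 3138 \cdot 0} = 69794 + \frac{- \frac{189}{2} + 228298}{91612 + 3138 \cdot 0} = 69794 + \frac{456407}{2 \left(91612 + 0\right)} = 69794 + \frac{456407}{2 \cdot 91612} = 69794 + \frac{456407}{2} \cdot \frac{1}{91612} = 69794 + \frac{456407}{183224} = \frac{12788392263}{183224}$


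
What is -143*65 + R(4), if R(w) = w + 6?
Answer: -9285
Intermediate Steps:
R(w) = 6 + w
-143*65 + R(4) = -143*65 + (6 + 4) = -9295 + 10 = -9285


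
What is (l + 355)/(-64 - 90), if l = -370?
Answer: 15/154 ≈ 0.097403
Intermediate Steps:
(l + 355)/(-64 - 90) = (-370 + 355)/(-64 - 90) = -15/(-154) = -15*(-1/154) = 15/154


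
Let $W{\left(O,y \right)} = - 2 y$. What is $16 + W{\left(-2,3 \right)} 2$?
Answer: $4$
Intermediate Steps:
$16 + W{\left(-2,3 \right)} 2 = 16 + \left(-2\right) 3 \cdot 2 = 16 - 12 = 4$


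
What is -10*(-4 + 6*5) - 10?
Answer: -270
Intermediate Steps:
-10*(-4 + 6*5) - 10 = -10*(-4 + 30) - 10 = -10*26 - 10 = -260 - 10 = -270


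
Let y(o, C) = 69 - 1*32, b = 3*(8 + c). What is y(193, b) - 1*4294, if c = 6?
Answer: -4257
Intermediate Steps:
b = 42 (b = 3*(8 + 6) = 3*14 = 42)
y(o, C) = 37 (y(o, C) = 69 - 32 = 37)
y(193, b) - 1*4294 = 37 - 1*4294 = 37 - 4294 = -4257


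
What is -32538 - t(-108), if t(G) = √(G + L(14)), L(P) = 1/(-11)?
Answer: -32538 - I*√13079/11 ≈ -32538.0 - 10.397*I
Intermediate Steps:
L(P) = -1/11
t(G) = √(-1/11 + G) (t(G) = √(G - 1/11) = √(-1/11 + G))
-32538 - t(-108) = -32538 - √(-11 + 121*(-108))/11 = -32538 - √(-11 - 13068)/11 = -32538 - √(-13079)/11 = -32538 - I*√13079/11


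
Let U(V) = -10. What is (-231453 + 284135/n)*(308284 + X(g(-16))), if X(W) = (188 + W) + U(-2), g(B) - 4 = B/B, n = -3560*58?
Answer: -2948370745160305/41296 ≈ -7.1396e+10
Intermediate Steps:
n = -206480
g(B) = 5 (g(B) = 4 + B/B = 4 + 1 = 5)
X(W) = 178 + W (X(W) = (188 + W) - 10 = 178 + W)
(-231453 + 284135/n)*(308284 + X(g(-16))) = (-231453 + 284135/(-206480))*(308284 + (178 + 5)) = (-231453 + 284135*(-1/206480))*(308284 + 183) = (-231453 - 56827/41296)*308467 = -9558139915/41296*308467 = -2948370745160305/41296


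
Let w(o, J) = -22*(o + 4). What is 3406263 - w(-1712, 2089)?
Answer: 3368687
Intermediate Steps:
w(o, J) = -88 - 22*o (w(o, J) = -22*(4 + o) = -88 - 22*o)
3406263 - w(-1712, 2089) = 3406263 - (-88 - 22*(-1712)) = 3406263 - (-88 + 37664) = 3406263 - 1*37576 = 3406263 - 37576 = 3368687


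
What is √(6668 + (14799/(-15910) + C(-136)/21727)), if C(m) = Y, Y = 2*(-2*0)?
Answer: √1687622718710/15910 ≈ 81.652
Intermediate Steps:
Y = 0 (Y = 2*0 = 0)
C(m) = 0
√(6668 + (14799/(-15910) + C(-136)/21727)) = √(6668 + (14799/(-15910) + 0/21727)) = √(6668 + (14799*(-1/15910) + 0*(1/21727))) = √(6668 + (-14799/15910 + 0)) = √(6668 - 14799/15910) = √(106073081/15910) = √1687622718710/15910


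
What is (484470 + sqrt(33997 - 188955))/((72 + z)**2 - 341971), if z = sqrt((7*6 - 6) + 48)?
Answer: -32624500482/22673433677 - 27905472*sqrt(21)/22673433677 - 336703*I*sqrt(154958)/113367168385 - 288*I*sqrt(3254118)/113367168385 ≈ -1.4445 - 0.0011737*I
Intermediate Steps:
z = 2*sqrt(21) (z = sqrt((42 - 6) + 48) = sqrt(36 + 48) = sqrt(84) = 2*sqrt(21) ≈ 9.1651)
(484470 + sqrt(33997 - 188955))/((72 + z)**2 - 341971) = (484470 + sqrt(33997 - 188955))/((72 + 2*sqrt(21))**2 - 341971) = (484470 + sqrt(-154958))/(-341971 + (72 + 2*sqrt(21))**2) = (484470 + I*sqrt(154958))/(-341971 + (72 + 2*sqrt(21))**2)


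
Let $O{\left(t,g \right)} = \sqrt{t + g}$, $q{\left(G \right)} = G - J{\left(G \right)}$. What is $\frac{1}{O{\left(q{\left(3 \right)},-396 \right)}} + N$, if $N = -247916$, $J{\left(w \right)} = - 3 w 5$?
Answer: $-247916 - \frac{i \sqrt{87}}{174} \approx -2.4792 \cdot 10^{5} - 0.053606 i$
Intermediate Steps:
$J{\left(w \right)} = - 15 w$
$q{\left(G \right)} = 16 G$ ($q{\left(G \right)} = G - - 15 G = G + 15 G = 16 G$)
$O{\left(t,g \right)} = \sqrt{g + t}$
$\frac{1}{O{\left(q{\left(3 \right)},-396 \right)}} + N = \frac{1}{\sqrt{-396 + 16 \cdot 3}} - 247916 = \frac{1}{\sqrt{-396 + 48}} - 247916 = \frac{1}{\sqrt{-348}} - 247916 = \frac{1}{2 i \sqrt{87}} - 247916 = - \frac{i \sqrt{87}}{174} - 247916 = -247916 - \frac{i \sqrt{87}}{174}$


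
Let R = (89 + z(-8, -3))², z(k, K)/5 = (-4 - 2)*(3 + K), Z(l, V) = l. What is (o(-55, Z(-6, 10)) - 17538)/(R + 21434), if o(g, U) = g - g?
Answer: -5846/9785 ≈ -0.59744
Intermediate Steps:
o(g, U) = 0
z(k, K) = -90 - 30*K (z(k, K) = 5*((-4 - 2)*(3 + K)) = 5*(-6*(3 + K)) = 5*(-18 - 6*K) = -90 - 30*K)
R = 7921 (R = (89 + (-90 - 30*(-3)))² = (89 + (-90 + 90))² = (89 + 0)² = 89² = 7921)
(o(-55, Z(-6, 10)) - 17538)/(R + 21434) = (0 - 17538)/(7921 + 21434) = -17538/29355 = -17538*1/29355 = -5846/9785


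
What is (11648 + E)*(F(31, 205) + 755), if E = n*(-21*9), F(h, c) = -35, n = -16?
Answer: 10563840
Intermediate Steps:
E = 3024 (E = -(-336)*9 = -16*(-189) = 3024)
(11648 + E)*(F(31, 205) + 755) = (11648 + 3024)*(-35 + 755) = 14672*720 = 10563840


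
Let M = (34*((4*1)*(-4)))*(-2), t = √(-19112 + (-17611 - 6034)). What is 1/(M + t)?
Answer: 1088/1226501 - 13*I*√253/1226501 ≈ 0.00088708 - 0.00016859*I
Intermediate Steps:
t = 13*I*√253 (t = √(-19112 - 23645) = √(-42757) = 13*I*√253 ≈ 206.78*I)
M = 1088 (M = (34*(4*(-4)))*(-2) = (34*(-16))*(-2) = -544*(-2) = 1088)
1/(M + t) = 1/(1088 + 13*I*√253)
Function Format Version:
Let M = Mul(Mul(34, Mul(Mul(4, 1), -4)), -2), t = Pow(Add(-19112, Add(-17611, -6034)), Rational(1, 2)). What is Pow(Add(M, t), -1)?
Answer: Add(Rational(1088, 1226501), Mul(Rational(-13, 1226501), I, Pow(253, Rational(1, 2)))) ≈ Add(0.00088708, Mul(-0.00016859, I))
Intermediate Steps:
t = Mul(13, I, Pow(253, Rational(1, 2))) (t = Pow(Add(-19112, -23645), Rational(1, 2)) = Pow(-42757, Rational(1, 2)) = Mul(13, I, Pow(253, Rational(1, 2))) ≈ Mul(206.78, I))
M = 1088 (M = Mul(Mul(34, Mul(4, -4)), -2) = Mul(Mul(34, -16), -2) = Mul(-544, -2) = 1088)
Pow(Add(M, t), -1) = Pow(Add(1088, Mul(13, I, Pow(253, Rational(1, 2)))), -1)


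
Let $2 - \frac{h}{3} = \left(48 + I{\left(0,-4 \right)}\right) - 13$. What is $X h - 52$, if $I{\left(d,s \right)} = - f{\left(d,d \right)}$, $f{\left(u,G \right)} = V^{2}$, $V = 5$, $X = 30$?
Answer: $-772$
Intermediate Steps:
$f{\left(u,G \right)} = 25$ ($f{\left(u,G \right)} = 5^{2} = 25$)
$I{\left(d,s \right)} = -25$ ($I{\left(d,s \right)} = \left(-1\right) 25 = -25$)
$h = -24$ ($h = 6 - 3 \left(\left(48 - 25\right) - 13\right) = 6 - 3 \left(23 - 13\right) = 6 - 30 = -24$)
$X h - 52 = 30 \left(-24\right) - 52 = -720 - 52 = -772$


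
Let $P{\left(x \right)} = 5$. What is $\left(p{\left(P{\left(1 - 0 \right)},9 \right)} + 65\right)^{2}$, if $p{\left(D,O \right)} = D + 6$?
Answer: $5776$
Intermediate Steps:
$p{\left(D,O \right)} = 6 + D$
$\left(p{\left(P{\left(1 - 0 \right)},9 \right)} + 65\right)^{2} = \left(\left(6 + 5\right) + 65\right)^{2} = \left(11 + 65\right)^{2} = 76^{2} = 5776$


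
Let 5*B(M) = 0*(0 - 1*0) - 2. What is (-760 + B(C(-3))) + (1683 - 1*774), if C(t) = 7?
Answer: 743/5 ≈ 148.60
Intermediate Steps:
B(M) = -⅖ (B(M) = (0*(0 - 1*0) - 2)/5 = (0*(0 + 0) - 2)/5 = (0*0 - 2)/5 = (0 - 2)/5 = (⅕)*(-2) = -⅖)
(-760 + B(C(-3))) + (1683 - 1*774) = (-760 - ⅖) + (1683 - 1*774) = -3802/5 + (1683 - 774) = -3802/5 + 909 = 743/5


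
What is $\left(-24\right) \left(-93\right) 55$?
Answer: $122760$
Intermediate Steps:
$\left(-24\right) \left(-93\right) 55 = 2232 \cdot 55 = 122760$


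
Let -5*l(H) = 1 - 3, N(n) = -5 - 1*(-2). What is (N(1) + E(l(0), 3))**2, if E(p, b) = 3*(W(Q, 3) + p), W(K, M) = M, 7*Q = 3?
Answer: 1296/25 ≈ 51.840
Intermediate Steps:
Q = 3/7 (Q = (1/7)*3 = 3/7 ≈ 0.42857)
N(n) = -3 (N(n) = -5 + 2 = -3)
l(H) = 2/5 (l(H) = -(1 - 3)/5 = -1/5*(-2) = 2/5)
E(p, b) = 9 + 3*p (E(p, b) = 3*(3 + p) = 9 + 3*p)
(N(1) + E(l(0), 3))**2 = (-3 + (9 + 3*(2/5)))**2 = (-3 + (9 + 6/5))**2 = (-3 + 51/5)**2 = (36/5)**2 = 1296/25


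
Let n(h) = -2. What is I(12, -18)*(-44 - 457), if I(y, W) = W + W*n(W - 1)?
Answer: -9018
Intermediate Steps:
I(y, W) = -W (I(y, W) = W + W*(-2) = W - 2*W = -W)
I(12, -18)*(-44 - 457) = (-1*(-18))*(-44 - 457) = 18*(-501) = -9018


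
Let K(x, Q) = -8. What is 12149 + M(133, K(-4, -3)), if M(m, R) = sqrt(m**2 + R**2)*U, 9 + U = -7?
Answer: 12149 - 16*sqrt(17753) ≈ 10017.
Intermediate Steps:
U = -16 (U = -9 - 7 = -16)
M(m, R) = -16*sqrt(R**2 + m**2) (M(m, R) = sqrt(m**2 + R**2)*(-16) = sqrt(R**2 + m**2)*(-16) = -16*sqrt(R**2 + m**2))
12149 + M(133, K(-4, -3)) = 12149 - 16*sqrt((-8)**2 + 133**2) = 12149 - 16*sqrt(64 + 17689) = 12149 - 16*sqrt(17753)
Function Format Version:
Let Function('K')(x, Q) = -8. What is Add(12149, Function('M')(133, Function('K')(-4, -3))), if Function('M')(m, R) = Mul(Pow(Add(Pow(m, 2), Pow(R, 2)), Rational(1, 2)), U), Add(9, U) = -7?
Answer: Add(12149, Mul(-16, Pow(17753, Rational(1, 2)))) ≈ 10017.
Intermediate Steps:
U = -16 (U = Add(-9, -7) = -16)
Function('M')(m, R) = Mul(-16, Pow(Add(Pow(R, 2), Pow(m, 2)), Rational(1, 2))) (Function('M')(m, R) = Mul(Pow(Add(Pow(m, 2), Pow(R, 2)), Rational(1, 2)), -16) = Mul(Pow(Add(Pow(R, 2), Pow(m, 2)), Rational(1, 2)), -16) = Mul(-16, Pow(Add(Pow(R, 2), Pow(m, 2)), Rational(1, 2))))
Add(12149, Function('M')(133, Function('K')(-4, -3))) = Add(12149, Mul(-16, Pow(Add(Pow(-8, 2), Pow(133, 2)), Rational(1, 2)))) = Add(12149, Mul(-16, Pow(Add(64, 17689), Rational(1, 2)))) = Add(12149, Mul(-16, Pow(17753, Rational(1, 2))))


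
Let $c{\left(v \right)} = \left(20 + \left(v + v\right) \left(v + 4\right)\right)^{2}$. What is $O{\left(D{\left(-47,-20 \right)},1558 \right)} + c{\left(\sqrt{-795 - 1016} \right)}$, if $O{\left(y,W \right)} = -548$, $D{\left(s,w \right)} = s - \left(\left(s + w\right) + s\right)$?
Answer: $12857952 - 57632 i \sqrt{1811} \approx 1.2858 \cdot 10^{7} - 2.4526 \cdot 10^{6} i$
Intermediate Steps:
$D{\left(s,w \right)} = - s - w$ ($D{\left(s,w \right)} = s - \left(w + 2 s\right) = - s - w$)
$c{\left(v \right)} = \left(20 + 2 v \left(4 + v\right)\right)^{2}$
$O{\left(D{\left(-47,-20 \right)},1558 \right)} + c{\left(\sqrt{-795 - 1016} \right)} = -548 + 4 \left(10 + \left(\sqrt{-795 - 1016}\right)^{2} + 4 \sqrt{-795 - 1016}\right)^{2} = -548 + 4 \left(10 + \left(\sqrt{-1811}\right)^{2} + 4 \sqrt{-1811}\right)^{2} = -548 + 4 \left(10 + \left(i \sqrt{1811}\right)^{2} + 4 i \sqrt{1811}\right)^{2} = -548 + 4 \left(10 - 1811 + 4 i \sqrt{1811}\right)^{2} = -548 + 4 \left(-1801 + 4 i \sqrt{1811}\right)^{2}$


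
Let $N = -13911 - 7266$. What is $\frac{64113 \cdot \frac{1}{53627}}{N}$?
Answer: $- \frac{3053}{54078999} \approx -5.6454 \cdot 10^{-5}$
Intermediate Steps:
$N = -21177$ ($N = -13911 - 7266 = -21177$)
$\frac{64113 \cdot \frac{1}{53627}}{N} = \frac{64113 \cdot \frac{1}{53627}}{-21177} = 64113 \cdot \frac{1}{53627} \left(- \frac{1}{21177}\right) = \frac{9159}{7661} \left(- \frac{1}{21177}\right) = - \frac{3053}{54078999}$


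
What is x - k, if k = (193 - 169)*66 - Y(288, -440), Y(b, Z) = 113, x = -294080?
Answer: -295551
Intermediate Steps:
k = 1471 (k = (193 - 169)*66 - 1*113 = 24*66 - 113 = 1584 - 113 = 1471)
x - k = -294080 - 1*1471 = -294080 - 1471 = -295551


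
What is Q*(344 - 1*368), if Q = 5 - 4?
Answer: -24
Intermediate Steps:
Q = 1
Q*(344 - 1*368) = 1*(344 - 1*368) = 1*(344 - 368) = 1*(-24) = -24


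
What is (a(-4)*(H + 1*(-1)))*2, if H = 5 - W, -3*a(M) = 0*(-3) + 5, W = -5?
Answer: -30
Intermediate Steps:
a(M) = -5/3 (a(M) = -(0*(-3) + 5)/3 = -(0 + 5)/3 = -1/3*5 = -5/3)
H = 10 (H = 5 - 1*(-5) = 5 + 5 = 10)
(a(-4)*(H + 1*(-1)))*2 = -5*(10 + 1*(-1))/3*2 = -5*(10 - 1)/3*2 = -5/3*9*2 = -15*2 = -30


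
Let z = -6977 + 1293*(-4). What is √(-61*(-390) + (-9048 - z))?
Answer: √26891 ≈ 163.98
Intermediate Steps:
z = -12149 (z = -6977 - 5172 = -12149)
√(-61*(-390) + (-9048 - z)) = √(-61*(-390) + (-9048 - 1*(-12149))) = √(23790 + (-9048 + 12149)) = √(23790 + 3101) = √26891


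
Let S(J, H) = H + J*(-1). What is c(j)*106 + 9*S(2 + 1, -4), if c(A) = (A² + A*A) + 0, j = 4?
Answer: 3329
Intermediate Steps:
c(A) = 2*A² (c(A) = (A² + A²) + 0 = 2*A² + 0 = 2*A²)
S(J, H) = H - J
c(j)*106 + 9*S(2 + 1, -4) = (2*4²)*106 + 9*(-4 - (2 + 1)) = (2*16)*106 + 9*(-4 - 1*3) = 32*106 + 9*(-4 - 3) = 3392 + 9*(-7) = 3392 - 63 = 3329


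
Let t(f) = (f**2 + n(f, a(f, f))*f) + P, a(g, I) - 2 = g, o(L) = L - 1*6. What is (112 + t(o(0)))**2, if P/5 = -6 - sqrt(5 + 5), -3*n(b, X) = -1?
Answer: 13706 - 1160*sqrt(10) ≈ 10038.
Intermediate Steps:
o(L) = -6 + L (o(L) = L - 6 = -6 + L)
a(g, I) = 2 + g
n(b, X) = 1/3 (n(b, X) = -1/3*(-1) = 1/3)
P = -30 - 5*sqrt(10) (P = 5*(-6 - sqrt(5 + 5)) = 5*(-6 - sqrt(10)) = -30 - 5*sqrt(10) ≈ -45.811)
t(f) = -30 + f**2 - 5*sqrt(10) + f/3 (t(f) = (f**2 + f/3) + (-30 - 5*sqrt(10)) = -30 + f**2 - 5*sqrt(10) + f/3)
(112 + t(o(0)))**2 = (112 + (-30 + (-6 + 0)**2 - 5*sqrt(10) + (-6 + 0)/3))**2 = (112 + (-30 + (-6)**2 - 5*sqrt(10) + (1/3)*(-6)))**2 = (112 + (-30 + 36 - 5*sqrt(10) - 2))**2 = (112 + (4 - 5*sqrt(10)))**2 = (116 - 5*sqrt(10))**2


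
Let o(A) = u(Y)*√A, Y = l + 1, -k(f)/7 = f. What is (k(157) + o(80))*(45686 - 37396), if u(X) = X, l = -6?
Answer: -9110710 - 165800*√5 ≈ -9.4815e+6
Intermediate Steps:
k(f) = -7*f
Y = -5 (Y = -6 + 1 = -5)
o(A) = -5*√A
(k(157) + o(80))*(45686 - 37396) = (-7*157 - 20*√5)*(45686 - 37396) = (-1099 - 20*√5)*8290 = -9110710 - 165800*√5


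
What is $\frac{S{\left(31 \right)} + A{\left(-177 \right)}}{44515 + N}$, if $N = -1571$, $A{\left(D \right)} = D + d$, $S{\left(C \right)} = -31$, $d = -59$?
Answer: $- \frac{267}{42944} \approx -0.0062174$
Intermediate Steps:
$A{\left(D \right)} = -59 + D$ ($A{\left(D \right)} = D - 59 = -59 + D$)
$\frac{S{\left(31 \right)} + A{\left(-177 \right)}}{44515 + N} = \frac{-31 - 236}{44515 - 1571} = \frac{-31 - 236}{42944} = \left(-267\right) \frac{1}{42944} = - \frac{267}{42944}$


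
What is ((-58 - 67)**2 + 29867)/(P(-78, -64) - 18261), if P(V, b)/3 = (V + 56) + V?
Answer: -15164/6187 ≈ -2.4509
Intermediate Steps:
P(V, b) = 168 + 6*V (P(V, b) = 3*((V + 56) + V) = 3*((56 + V) + V) = 3*(56 + 2*V) = 168 + 6*V)
((-58 - 67)**2 + 29867)/(P(-78, -64) - 18261) = ((-58 - 67)**2 + 29867)/((168 + 6*(-78)) - 18261) = ((-125)**2 + 29867)/((168 - 468) - 18261) = (15625 + 29867)/(-300 - 18261) = 45492/(-18561) = 45492*(-1/18561) = -15164/6187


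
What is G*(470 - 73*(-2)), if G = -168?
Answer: -103488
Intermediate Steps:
G*(470 - 73*(-2)) = -168*(470 - 73*(-2)) = -168*(470 + 146) = -168*616 = -103488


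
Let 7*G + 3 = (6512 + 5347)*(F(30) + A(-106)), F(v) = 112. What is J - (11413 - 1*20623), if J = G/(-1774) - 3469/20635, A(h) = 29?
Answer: 1162736609299/128122715 ≈ 9075.2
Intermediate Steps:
G = 1672116/7 (G = -3/7 + ((6512 + 5347)*(112 + 29))/7 = -3/7 + (11859*141)/7 = -3/7 + (⅐)*1672119 = -3/7 + 1672119/7 = 1672116/7 ≈ 2.3887e+5)
J = -17273595851/128122715 (J = (1672116/7)/(-1774) - 3469/20635 = (1672116/7)*(-1/1774) - 3469*1/20635 = -836058/6209 - 3469/20635 = -17273595851/128122715 ≈ -134.82)
J - (11413 - 1*20623) = -17273595851/128122715 - (11413 - 1*20623) = -17273595851/128122715 - (11413 - 20623) = -17273595851/128122715 - 1*(-9210) = -17273595851/128122715 + 9210 = 1162736609299/128122715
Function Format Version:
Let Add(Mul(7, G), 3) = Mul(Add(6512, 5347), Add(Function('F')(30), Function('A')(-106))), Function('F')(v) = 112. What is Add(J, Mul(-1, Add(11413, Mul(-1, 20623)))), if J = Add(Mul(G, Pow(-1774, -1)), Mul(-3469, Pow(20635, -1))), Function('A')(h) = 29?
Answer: Rational(1162736609299, 128122715) ≈ 9075.2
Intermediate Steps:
G = Rational(1672116, 7) (G = Add(Rational(-3, 7), Mul(Rational(1, 7), Mul(Add(6512, 5347), Add(112, 29)))) = Add(Rational(-3, 7), Mul(Rational(1, 7), Mul(11859, 141))) = Add(Rational(-3, 7), Mul(Rational(1, 7), 1672119)) = Add(Rational(-3, 7), Rational(1672119, 7)) = Rational(1672116, 7) ≈ 2.3887e+5)
J = Rational(-17273595851, 128122715) (J = Add(Mul(Rational(1672116, 7), Pow(-1774, -1)), Mul(-3469, Pow(20635, -1))) = Add(Mul(Rational(1672116, 7), Rational(-1, 1774)), Mul(-3469, Rational(1, 20635))) = Add(Rational(-836058, 6209), Rational(-3469, 20635)) = Rational(-17273595851, 128122715) ≈ -134.82)
Add(J, Mul(-1, Add(11413, Mul(-1, 20623)))) = Add(Rational(-17273595851, 128122715), Mul(-1, Add(11413, Mul(-1, 20623)))) = Add(Rational(-17273595851, 128122715), Mul(-1, Add(11413, -20623))) = Add(Rational(-17273595851, 128122715), Mul(-1, -9210)) = Add(Rational(-17273595851, 128122715), 9210) = Rational(1162736609299, 128122715)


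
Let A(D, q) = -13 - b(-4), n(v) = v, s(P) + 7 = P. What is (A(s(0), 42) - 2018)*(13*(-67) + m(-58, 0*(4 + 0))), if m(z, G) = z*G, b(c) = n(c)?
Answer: 1765517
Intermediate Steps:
s(P) = -7 + P
b(c) = c
m(z, G) = G*z
A(D, q) = -9 (A(D, q) = -13 - 1*(-4) = -13 + 4 = -9)
(A(s(0), 42) - 2018)*(13*(-67) + m(-58, 0*(4 + 0))) = (-9 - 2018)*(13*(-67) + (0*(4 + 0))*(-58)) = -2027*(-871 + (0*4)*(-58)) = -2027*(-871 + 0*(-58)) = -2027*(-871 + 0) = -2027*(-871) = 1765517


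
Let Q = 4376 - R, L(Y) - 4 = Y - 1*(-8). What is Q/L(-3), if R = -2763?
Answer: 7139/9 ≈ 793.22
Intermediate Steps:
L(Y) = 12 + Y (L(Y) = 4 + (Y - 1*(-8)) = 4 + (Y + 8) = 4 + (8 + Y) = 12 + Y)
Q = 7139 (Q = 4376 - 1*(-2763) = 4376 + 2763 = 7139)
Q/L(-3) = 7139/(12 - 3) = 7139/9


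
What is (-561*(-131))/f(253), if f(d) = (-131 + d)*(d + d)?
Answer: 6681/5612 ≈ 1.1905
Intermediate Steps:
f(d) = 2*d*(-131 + d) (f(d) = (-131 + d)*(2*d) = 2*d*(-131 + d))
(-561*(-131))/f(253) = (-561*(-131))/((2*253*(-131 + 253))) = 73491/((2*253*122)) = 73491/61732 = 73491*(1/61732) = 6681/5612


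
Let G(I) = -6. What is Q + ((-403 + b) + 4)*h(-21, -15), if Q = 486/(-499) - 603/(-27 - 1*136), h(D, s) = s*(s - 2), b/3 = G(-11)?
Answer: -8648748216/81337 ≈ -1.0633e+5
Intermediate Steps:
b = -18 (b = 3*(-6) = -18)
h(D, s) = s*(-2 + s)
Q = 221679/81337 (Q = 486*(-1/499) - 603/(-27 - 136) = -486/499 - 603/(-163) = -486/499 - 603*(-1/163) = -486/499 + 603/163 = 221679/81337 ≈ 2.7254)
Q + ((-403 + b) + 4)*h(-21, -15) = 221679/81337 + ((-403 - 18) + 4)*(-15*(-2 - 15)) = 221679/81337 + (-421 + 4)*(-15*(-17)) = 221679/81337 - 417*255 = 221679/81337 - 106335 = -8648748216/81337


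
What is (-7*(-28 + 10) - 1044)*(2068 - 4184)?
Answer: 1942488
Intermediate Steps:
(-7*(-28 + 10) - 1044)*(2068 - 4184) = (-7*(-18) - 1044)*(-2116) = (126 - 1044)*(-2116) = -918*(-2116) = 1942488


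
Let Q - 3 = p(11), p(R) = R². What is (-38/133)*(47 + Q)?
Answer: -342/7 ≈ -48.857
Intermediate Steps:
Q = 124 (Q = 3 + 11² = 3 + 121 = 124)
(-38/133)*(47 + Q) = (-38/133)*(47 + 124) = -38*1/133*171 = -2/7*171 = -342/7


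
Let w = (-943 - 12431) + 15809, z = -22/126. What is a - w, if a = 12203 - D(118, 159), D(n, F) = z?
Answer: 615395/63 ≈ 9768.2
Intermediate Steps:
z = -11/63 (z = -22*1/126 = -11/63 ≈ -0.17460)
D(n, F) = -11/63
w = 2435 (w = -13374 + 15809 = 2435)
a = 768800/63 (a = 12203 - 1*(-11/63) = 12203 + 11/63 = 768800/63 ≈ 12203.)
a - w = 768800/63 - 1*2435 = 768800/63 - 2435 = 615395/63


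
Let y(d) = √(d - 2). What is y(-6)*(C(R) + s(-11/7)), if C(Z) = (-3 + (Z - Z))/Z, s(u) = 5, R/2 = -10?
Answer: 103*I*√2/10 ≈ 14.566*I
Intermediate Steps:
R = -20 (R = 2*(-10) = -20)
y(d) = √(-2 + d)
C(Z) = -3/Z (C(Z) = (-3 + 0)/Z = -3/Z)
y(-6)*(C(R) + s(-11/7)) = √(-2 - 6)*(-3/(-20) + 5) = √(-8)*(-3*(-1/20) + 5) = (2*I*√2)*(3/20 + 5) = (2*I*√2)*(103/20) = 103*I*√2/10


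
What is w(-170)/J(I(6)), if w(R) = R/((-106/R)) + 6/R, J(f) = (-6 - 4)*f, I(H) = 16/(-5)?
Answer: -1228409/144160 ≈ -8.5211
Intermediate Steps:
I(H) = -16/5 (I(H) = 16*(-⅕) = -16/5)
J(f) = -10*f
w(R) = 6/R - R²/106 (w(R) = R*(-R/106) + 6/R = -R²/106 + 6/R = 6/R - R²/106)
w(-170)/J(I(6)) = ((1/106)*(636 - 1*(-170)³)/(-170))/((-10*(-16/5))) = ((1/106)*(-1/170)*(636 - 1*(-4913000)))/32 = ((1/106)*(-1/170)*(636 + 4913000))*(1/32) = ((1/106)*(-1/170)*4913636)*(1/32) = -1228409/4505*1/32 = -1228409/144160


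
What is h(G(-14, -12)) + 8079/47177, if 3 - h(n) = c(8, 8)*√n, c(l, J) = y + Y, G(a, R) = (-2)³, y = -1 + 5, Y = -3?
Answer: 149610/47177 - 2*I*√2 ≈ 3.1712 - 2.8284*I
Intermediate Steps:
y = 4
G(a, R) = -8
c(l, J) = 1 (c(l, J) = 4 - 3 = 1)
h(n) = 3 - √n
h(G(-14, -12)) + 8079/47177 = (3 - √(-8)) + 8079/47177 = (3 - 2*I*√2) + 8079*(1/47177) = (3 - 2*I*√2) + 8079/47177 = 149610/47177 - 2*I*√2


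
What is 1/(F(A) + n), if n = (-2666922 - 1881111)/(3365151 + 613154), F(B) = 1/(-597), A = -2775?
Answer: -2375048085/2719154006 ≈ -0.87345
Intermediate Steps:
F(B) = -1/597
n = -4548033/3978305 ≈ -1.1432
1/(F(A) + n) = 1/(-1/597 - 4548033/3978305) = 1/(-2719154006/2375048085) = -2375048085/2719154006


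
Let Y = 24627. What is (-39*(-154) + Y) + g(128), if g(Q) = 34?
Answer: 30667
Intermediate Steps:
(-39*(-154) + Y) + g(128) = (-39*(-154) + 24627) + 34 = (6006 + 24627) + 34 = 30633 + 34 = 30667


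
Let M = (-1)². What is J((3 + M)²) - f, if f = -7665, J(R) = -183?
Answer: 7482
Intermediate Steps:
M = 1
J((3 + M)²) - f = -183 - 1*(-7665) = -183 + 7665 = 7482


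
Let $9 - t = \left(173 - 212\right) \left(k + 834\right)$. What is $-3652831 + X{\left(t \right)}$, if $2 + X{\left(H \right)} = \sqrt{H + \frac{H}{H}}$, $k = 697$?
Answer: $-3652833 + \sqrt{59719} \approx -3.6526 \cdot 10^{6}$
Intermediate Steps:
$t = 59718$ ($t = 9 - \left(173 - 212\right) \left(697 + 834\right) = 9 - \left(-39\right) 1531 = 9 - -59709 = 9 + 59709 = 59718$)
$X{\left(H \right)} = -2 + \sqrt{1 + H}$ ($X{\left(H \right)} = -2 + \sqrt{H + \frac{H}{H}} = -2 + \sqrt{H + 1} = -2 + \sqrt{1 + H}$)
$-3652831 + X{\left(t \right)} = -3652831 - \left(2 - \sqrt{1 + 59718}\right) = -3652831 - \left(2 - \sqrt{59719}\right) = -3652833 + \sqrt{59719}$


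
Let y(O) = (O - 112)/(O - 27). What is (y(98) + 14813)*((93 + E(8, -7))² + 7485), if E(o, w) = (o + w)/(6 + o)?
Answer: 3328521211121/13916 ≈ 2.3919e+8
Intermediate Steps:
E(o, w) = (o + w)/(6 + o)
y(O) = (-112 + O)/(-27 + O)
(y(98) + 14813)*((93 + E(8, -7))² + 7485) = ((-112 + 98)/(-27 + 98) + 14813)*((93 + (8 - 7)/(6 + 8))² + 7485) = (-14/71 + 14813)*((93 + 1/14)² + 7485) = 1051709*((1303/14)² + 7485)/71 = 1051709*(1697809/196 + 7485)/71 = (1051709/71)*(3164869/196) = 3328521211121/13916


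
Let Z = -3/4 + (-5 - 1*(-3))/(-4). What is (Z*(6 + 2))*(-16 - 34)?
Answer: 100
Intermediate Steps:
Z = -1/4 (Z = -3*1/4 + (-5 + 3)*(-1/4) = -3/4 - 2*(-1/4) = -3/4 + 1/2 = -1/4 ≈ -0.25000)
(Z*(6 + 2))*(-16 - 34) = (-(6 + 2)/4)*(-16 - 34) = -1/4*8*(-50) = -2*(-50) = 100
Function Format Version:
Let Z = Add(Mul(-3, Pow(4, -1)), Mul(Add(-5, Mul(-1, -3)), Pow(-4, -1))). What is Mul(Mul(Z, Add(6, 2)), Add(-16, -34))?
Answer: 100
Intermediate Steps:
Z = Rational(-1, 4) (Z = Add(Mul(-3, Rational(1, 4)), Mul(Add(-5, 3), Rational(-1, 4))) = Add(Rational(-3, 4), Mul(-2, Rational(-1, 4))) = Add(Rational(-3, 4), Rational(1, 2)) = Rational(-1, 4) ≈ -0.25000)
Mul(Mul(Z, Add(6, 2)), Add(-16, -34)) = Mul(Mul(Rational(-1, 4), Add(6, 2)), Add(-16, -34)) = Mul(Mul(Rational(-1, 4), 8), -50) = Mul(-2, -50) = 100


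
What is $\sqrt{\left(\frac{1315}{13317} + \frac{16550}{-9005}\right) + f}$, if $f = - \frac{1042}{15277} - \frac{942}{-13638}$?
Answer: $\frac{2 i \sqrt{301418094930745946694712673637}}{832832427920457} \approx 1.3184 i$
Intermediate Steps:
$f = \frac{30023}{34724621}$ ($f = \left(-1042\right) \frac{1}{15277} - - \frac{157}{2273} = - \frac{1042}{15277} + \frac{157}{2273} = \frac{30023}{34724621} \approx 0.0008646$)
$\sqrt{\left(\frac{1315}{13317} + \frac{16550}{-9005}\right) + f} = \sqrt{\left(\frac{1315}{13317} + \frac{16550}{-9005}\right) + \frac{30023}{34724621}} = \sqrt{\left(1315 \cdot \frac{1}{13317} + 16550 \left(- \frac{1}{9005}\right)\right) + \frac{30023}{34724621}} = \sqrt{\left(\frac{1315}{13317} - \frac{3310}{1801}\right) + \frac{30023}{34724621}} = \sqrt{- \frac{41710955}{23983917} + \frac{30023}{34724621}} = \sqrt{- \frac{1447677034782964}{832832427920457}} = \frac{2 i \sqrt{301418094930745946694712673637}}{832832427920457}$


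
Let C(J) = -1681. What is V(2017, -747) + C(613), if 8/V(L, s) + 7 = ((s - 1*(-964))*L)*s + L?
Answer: -549605762321/326951673 ≈ -1681.0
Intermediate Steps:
V(L, s) = 8/(-7 + L + L*s*(964 + s)) (V(L, s) = 8/(-7 + (((s - 1*(-964))*L)*s + L)) = 8/(-7 + (((s + 964)*L)*s + L)) = 8/(-7 + (((964 + s)*L)*s + L)) = 8/(-7 + ((L*(964 + s))*s + L)) = 8/(-7 + (L*s*(964 + s) + L)) = 8/(-7 + (L + L*s*(964 + s))) = 8/(-7 + L + L*s*(964 + s)))
V(2017, -747) + C(613) = 8/(-7 + 2017 + 2017*(-747)² + 964*2017*(-747)) - 1681 = 8/(-7 + 2017 + 2017*558009 - 1452457836) - 1681 = 8/(-7 + 2017 + 1125504153 - 1452457836) - 1681 = 8/(-326951673) - 1681 = 8*(-1/326951673) - 1681 = -8/326951673 - 1681 = -549605762321/326951673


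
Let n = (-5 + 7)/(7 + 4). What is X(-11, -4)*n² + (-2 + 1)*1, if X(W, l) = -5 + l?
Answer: -157/121 ≈ -1.2975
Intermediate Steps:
n = 2/11 ≈ 0.18182
X(-11, -4)*n² + (-2 + 1)*1 = (-5 - 4)*(2/11)² + (-2 + 1)*1 = -9*4/121 - 1*1 = -36/121 - 1 = -157/121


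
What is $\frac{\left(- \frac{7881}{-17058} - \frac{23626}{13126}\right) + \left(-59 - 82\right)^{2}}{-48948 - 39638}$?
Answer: $- \frac{741853683341}{3305783073748} \approx -0.22441$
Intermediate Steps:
$\frac{\left(- \frac{7881}{-17058} - \frac{23626}{13126}\right) + \left(-59 - 82\right)^{2}}{-48948 - 39638} = \frac{\left(\left(-7881\right) \left(- \frac{1}{17058}\right) - \frac{11813}{6563}\right) + \left(-141\right)^{2}}{-88586} = \left(\left(\frac{2627}{5686} - \frac{11813}{6563}\right) + 19881\right) \left(- \frac{1}{88586}\right) = \left(- \frac{49927717}{37317218} + 19881\right) \left(- \frac{1}{88586}\right) = \frac{741853683341}{37317218} \left(- \frac{1}{88586}\right) = - \frac{741853683341}{3305783073748}$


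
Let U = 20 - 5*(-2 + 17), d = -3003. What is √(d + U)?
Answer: I*√3058 ≈ 55.299*I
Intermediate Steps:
U = -55 (U = 20 - 5*15 = 20 - 75 = -55)
√(d + U) = √(-3003 - 55) = √(-3058) = I*√3058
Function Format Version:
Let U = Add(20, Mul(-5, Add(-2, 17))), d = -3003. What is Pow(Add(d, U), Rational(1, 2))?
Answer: Mul(I, Pow(3058, Rational(1, 2))) ≈ Mul(55.299, I)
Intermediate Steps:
U = -55 (U = Add(20, Mul(-5, 15)) = Add(20, -75) = -55)
Pow(Add(d, U), Rational(1, 2)) = Pow(Add(-3003, -55), Rational(1, 2)) = Pow(-3058, Rational(1, 2)) = Mul(I, Pow(3058, Rational(1, 2)))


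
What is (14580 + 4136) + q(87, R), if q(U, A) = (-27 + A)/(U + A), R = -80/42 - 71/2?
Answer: 38982723/2083 ≈ 18715.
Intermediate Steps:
R = -1571/42 (R = -80*1/42 - 71*1/2 = -40/21 - 71/2 = -1571/42 ≈ -37.405)
q(U, A) = (-27 + A)/(A + U)
(14580 + 4136) + q(87, R) = (14580 + 4136) + (-27 - 1571/42)/(-1571/42 + 87) = 18716 - 2705/42/(2083/42) = 18716 + (42/2083)*(-2705/42) = 18716 - 2705/2083 = 38982723/2083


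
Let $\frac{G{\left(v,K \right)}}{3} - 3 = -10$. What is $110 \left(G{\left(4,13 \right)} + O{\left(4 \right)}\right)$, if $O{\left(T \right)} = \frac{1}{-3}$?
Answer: $- \frac{7040}{3} \approx -2346.7$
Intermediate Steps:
$G{\left(v,K \right)} = -21$ ($G{\left(v,K \right)} = 9 + 3 \left(-10\right) = 9 - 30 = -21$)
$O{\left(T \right)} = - \frac{1}{3}$
$110 \left(G{\left(4,13 \right)} + O{\left(4 \right)}\right) = 110 \left(-21 - \frac{1}{3}\right) = 110 \left(- \frac{64}{3}\right) = - \frac{7040}{3}$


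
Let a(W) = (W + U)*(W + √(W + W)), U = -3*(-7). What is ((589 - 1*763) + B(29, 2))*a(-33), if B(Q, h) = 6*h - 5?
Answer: -66132 + 2004*I*√66 ≈ -66132.0 + 16281.0*I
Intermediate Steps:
B(Q, h) = -5 + 6*h
U = 21
a(W) = (21 + W)*(W + √2*√W) (a(W) = (W + 21)*(W + √(W + W)) = (21 + W)*(W + √(2*W)) = (21 + W)*(W + √2*√W))
((589 - 1*763) + B(29, 2))*a(-33) = ((589 - 1*763) + (-5 + 6*2))*((-33)² + 21*(-33) + √2*(-33)^(3/2) + 21*√2*√(-33)) = ((589 - 763) + (-5 + 12))*(1089 - 693 + √2*(-33*I*√33) + 21*√2*(I*√33)) = (-174 + 7)*(1089 - 693 - 33*I*√66 + 21*I*√66) = -167*(396 - 12*I*√66) = -66132 + 2004*I*√66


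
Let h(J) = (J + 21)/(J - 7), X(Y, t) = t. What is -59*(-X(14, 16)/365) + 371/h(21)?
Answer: 138247/1095 ≈ 126.25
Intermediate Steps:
h(J) = (21 + J)/(-7 + J)
-59*(-X(14, 16)/365) + 371/h(21) = -59/((-365/16)) + 371/(((21 + 21)/(-7 + 21))) = -59/((-365*1/16)) + 371/((42/14)) = -59/(-365/16) + 371/(((1/14)*42)) = -59*(-16/365) + 371/3 = 944/365 + 371*(1/3) = 944/365 + 371/3 = 138247/1095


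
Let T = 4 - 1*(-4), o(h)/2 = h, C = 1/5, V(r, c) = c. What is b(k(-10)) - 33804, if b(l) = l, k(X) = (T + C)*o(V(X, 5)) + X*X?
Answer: -33622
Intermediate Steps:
C = ⅕ ≈ 0.20000
o(h) = 2*h
T = 8 (T = 4 + 4 = 8)
k(X) = 82 + X² (k(X) = (8 + ⅕)*(2*5) + X*X = (41/5)*10 + X² = 82 + X²)
b(k(-10)) - 33804 = (82 + (-10)²) - 33804 = (82 + 100) - 33804 = 182 - 33804 = -33622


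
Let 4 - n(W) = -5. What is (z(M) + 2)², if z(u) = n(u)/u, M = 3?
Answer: 25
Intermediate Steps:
n(W) = 9 (n(W) = 4 - 1*(-5) = 4 + 5 = 9)
z(u) = 9/u
(z(M) + 2)² = (9/3 + 2)² = (9*(⅓) + 2)² = (3 + 2)² = 5² = 25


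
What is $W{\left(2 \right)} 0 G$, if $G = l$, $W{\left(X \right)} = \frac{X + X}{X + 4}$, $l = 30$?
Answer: $0$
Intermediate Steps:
$W{\left(X \right)} = \frac{2 X}{4 + X}$
$G = 30$
$W{\left(2 \right)} 0 G = 2 \cdot 2 \frac{1}{4 + 2} \cdot 0 \cdot 30 = 2 \cdot 2 \cdot \frac{1}{6} \cdot 0 \cdot 30 = \frac{2}{3} \cdot 0 \cdot 30 = 0 \cdot 30 = 0$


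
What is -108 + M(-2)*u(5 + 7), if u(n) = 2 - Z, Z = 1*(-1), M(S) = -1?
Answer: -111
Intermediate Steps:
Z = -1
u(n) = 3 (u(n) = 2 - 1*(-1) = 2 + 1 = 3)
-108 + M(-2)*u(5 + 7) = -108 - 1*3 = -108 - 3 = -111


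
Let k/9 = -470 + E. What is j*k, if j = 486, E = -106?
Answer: -2519424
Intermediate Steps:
k = -5184 (k = 9*(-470 - 106) = 9*(-576) = -5184)
j*k = 486*(-5184) = -2519424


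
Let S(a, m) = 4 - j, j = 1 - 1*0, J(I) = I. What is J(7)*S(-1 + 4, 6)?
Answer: 21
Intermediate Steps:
j = 1 (j = 1 + 0 = 1)
S(a, m) = 3 (S(a, m) = 4 - 1*1 = 4 - 1 = 3)
J(7)*S(-1 + 4, 6) = 7*3 = 21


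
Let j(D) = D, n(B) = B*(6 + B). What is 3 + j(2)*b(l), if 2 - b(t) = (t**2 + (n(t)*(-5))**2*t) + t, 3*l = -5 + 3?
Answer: 104209/243 ≈ 428.84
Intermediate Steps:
l = -2/3 (l = (-5 + 3)/3 = (1/3)*(-2) = -2/3 ≈ -0.66667)
b(t) = 2 - t - t**2 - 25*t**3*(6 + t)**2 (b(t) = 2 - ((t**2 + ((t*(6 + t))*(-5))**2*t) + t) = 2 - ((t**2 + (-5*t*(6 + t))**2*t) + t) = 2 - ((t**2 + (25*t**2*(6 + t)**2)*t) + t) = 2 - ((t**2 + 25*t**3*(6 + t)**2) + t) = 2 - (t + t**2 + 25*t**3*(6 + t)**2) = 2 + (-t - t**2 - 25*t**3*(6 + t)**2) = 2 - t - t**2 - 25*t**3*(6 + t)**2)
3 + j(2)*b(l) = 3 + 2*(2 - 1*(-2/3) - (-2/3)**2 - 25*(-2/3)**3*(6 - 2/3)**2) = 3 + 2*(2 + 2/3 - 1*4/9 - 25*(-8/27)*(16/3)**2) = 3 + 2*(2 + 2/3 - 4/9 - 25*(-8/27)*256/9) = 3 + 2*(2 + 2/3 - 4/9 + 51200/243) = 3 + 2*(51740/243) = 3 + 103480/243 = 104209/243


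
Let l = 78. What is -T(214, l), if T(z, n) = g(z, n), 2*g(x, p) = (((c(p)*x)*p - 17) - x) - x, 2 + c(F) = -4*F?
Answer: 5241733/2 ≈ 2.6209e+6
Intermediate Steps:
c(F) = -2 - 4*F
g(x, p) = -17/2 - x + p*x*(-2 - 4*p)/2 (g(x, p) = (((((-2 - 4*p)*x)*p - 17) - x) - x)/2 = ((((x*(-2 - 4*p))*p - 17) - x) - x)/2 = (((p*x*(-2 - 4*p) - 17) - x) - x)/2 = (((-17 + p*x*(-2 - 4*p)) - x) - x)/2 = ((-17 - x + p*x*(-2 - 4*p)) - x)/2 = (-17 - 2*x + p*x*(-2 - 4*p))/2 = -17/2 - x + p*x*(-2 - 4*p)/2)
T(z, n) = -17/2 - z - n*z*(1 + 2*n)
-T(214, l) = -(-17/2 - 1*214 - 1*78*214*(1 + 2*78)) = -(-17/2 - 214 - 1*78*214*(1 + 156)) = -(-17/2 - 214 - 1*78*214*157) = -(-17/2 - 214 - 2620644) = -1*(-5241733/2) = 5241733/2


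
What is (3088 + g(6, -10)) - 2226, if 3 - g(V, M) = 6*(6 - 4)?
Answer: 853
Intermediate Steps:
g(V, M) = -9 (g(V, M) = 3 - 6*(6 - 4) = 3 - 6*2 = 3 - 1*12 = 3 - 12 = -9)
(3088 + g(6, -10)) - 2226 = (3088 - 9) - 2226 = 3079 - 2226 = 853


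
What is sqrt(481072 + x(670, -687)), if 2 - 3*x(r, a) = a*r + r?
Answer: sqrt(5708514)/3 ≈ 796.42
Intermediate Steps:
x(r, a) = 2/3 - r/3 - a*r/3 (x(r, a) = 2/3 - (a*r + r)/3 = 2/3 - (r + a*r)/3 = 2/3 + (-r/3 - a*r/3) = 2/3 - r/3 - a*r/3)
sqrt(481072 + x(670, -687)) = sqrt(481072 + (2/3 - 1/3*670 - 1/3*(-687)*670)) = sqrt(481072 + (2/3 - 670/3 + 153430)) = sqrt(481072 + 459622/3) = sqrt(1902838/3) = sqrt(5708514)/3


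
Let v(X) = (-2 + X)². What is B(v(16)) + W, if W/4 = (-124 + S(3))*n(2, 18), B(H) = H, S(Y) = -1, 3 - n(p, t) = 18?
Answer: 7696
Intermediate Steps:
n(p, t) = -15 (n(p, t) = 3 - 1*18 = 3 - 18 = -15)
W = 7500 (W = 4*((-124 - 1)*(-15)) = 4*(-125*(-15)) = 4*1875 = 7500)
B(v(16)) + W = (-2 + 16)² + 7500 = 14² + 7500 = 196 + 7500 = 7696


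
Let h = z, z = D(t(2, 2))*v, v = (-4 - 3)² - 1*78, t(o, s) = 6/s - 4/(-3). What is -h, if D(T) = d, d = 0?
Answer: 0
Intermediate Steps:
t(o, s) = 4/3 + 6/s (t(o, s) = 6/s - 4*(-⅓) = 6/s + 4/3 = 4/3 + 6/s)
v = -29 (v = (-7)² - 78 = 49 - 78 = -29)
D(T) = 0
z = 0 (z = 0*(-29) = 0)
h = 0
-h = -1*0 = 0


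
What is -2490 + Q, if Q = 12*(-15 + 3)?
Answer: -2634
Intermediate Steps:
Q = -144 (Q = 12*(-12) = -144)
-2490 + Q = -2490 - 144 = -2634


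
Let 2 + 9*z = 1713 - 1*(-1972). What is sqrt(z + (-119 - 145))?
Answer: sqrt(1307)/3 ≈ 12.051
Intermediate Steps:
z = 3683/9 (z = -2/9 + (1713 - 1*(-1972))/9 = -2/9 + (1713 + 1972)/9 = -2/9 + (1/9)*3685 = -2/9 + 3685/9 = 3683/9 ≈ 409.22)
sqrt(z + (-119 - 145)) = sqrt(3683/9 + (-119 - 145)) = sqrt(3683/9 - 264) = sqrt(1307/9) = sqrt(1307)/3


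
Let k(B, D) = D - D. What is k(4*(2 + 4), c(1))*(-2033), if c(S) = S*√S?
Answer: 0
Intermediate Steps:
c(S) = S^(3/2)
k(B, D) = 0
k(4*(2 + 4), c(1))*(-2033) = 0*(-2033) = 0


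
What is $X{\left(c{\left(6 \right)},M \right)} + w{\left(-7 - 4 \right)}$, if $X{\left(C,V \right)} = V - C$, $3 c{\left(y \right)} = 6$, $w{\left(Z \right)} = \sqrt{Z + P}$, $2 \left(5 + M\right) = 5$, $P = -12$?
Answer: $- \frac{9}{2} + i \sqrt{23} \approx -4.5 + 4.7958 i$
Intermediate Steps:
$M = - \frac{5}{2}$ ($M = -5 + \frac{1}{2} \cdot 5 = -5 + \frac{5}{2} = - \frac{5}{2} \approx -2.5$)
$w{\left(Z \right)} = \sqrt{-12 + Z}$ ($w{\left(Z \right)} = \sqrt{Z - 12} = \sqrt{-12 + Z}$)
$c{\left(y \right)} = 2$ ($c{\left(y \right)} = \frac{1}{3} \cdot 6 = 2$)
$X{\left(c{\left(6 \right)},M \right)} + w{\left(-7 - 4 \right)} = \left(- \frac{5}{2} - 2\right) + \sqrt{-12 - 11} = - \frac{9}{2} + \sqrt{-23} = - \frac{9}{2} + i \sqrt{23}$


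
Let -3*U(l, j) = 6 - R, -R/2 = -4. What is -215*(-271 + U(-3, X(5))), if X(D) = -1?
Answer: 174365/3 ≈ 58122.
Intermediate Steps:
R = 8 (R = -2*(-4) = 8)
U(l, j) = 2/3 (U(l, j) = -(6 - 1*8)/3 = -(6 - 8)/3 = -1/3*(-2) = 2/3)
-215*(-271 + U(-3, X(5))) = -215*(-271 + 2/3) = -215*(-811/3) = 174365/3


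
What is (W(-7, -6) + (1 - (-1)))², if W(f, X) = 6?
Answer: 64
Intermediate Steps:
(W(-7, -6) + (1 - (-1)))² = (6 + (1 - (-1)))² = (6 + (1 - 1*(-1)))² = (6 + (1 + 1))² = (6 + 2)² = 8² = 64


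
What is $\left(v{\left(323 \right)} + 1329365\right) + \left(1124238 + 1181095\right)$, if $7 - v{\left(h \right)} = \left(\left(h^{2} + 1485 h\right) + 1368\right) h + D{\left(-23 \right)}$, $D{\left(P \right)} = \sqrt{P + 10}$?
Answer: $-185433991 - i \sqrt{13} \approx -1.8543 \cdot 10^{8} - 3.6056 i$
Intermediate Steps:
$D{\left(P \right)} = \sqrt{10 + P}$
$v{\left(h \right)} = 7 - i \sqrt{13} - h \left(1368 + h^{2} + 1485 h\right)$ ($v{\left(h \right)} = 7 - \left(\left(\left(h^{2} + 1485 h\right) + 1368\right) h + \sqrt{10 - 23}\right) = 7 - \left(\left(1368 + h^{2} + 1485 h\right) h + \sqrt{-13}\right) = 7 - \left(h \left(1368 + h^{2} + 1485 h\right) + i \sqrt{13}\right) = 7 - \left(i \sqrt{13} + h \left(1368 + h^{2} + 1485 h\right)\right) = 7 - i \sqrt{13} - h \left(1368 + h^{2} + 1485 h\right)$)
$\left(v{\left(323 \right)} + 1329365\right) + \left(1124238 + 1181095\right) = \left(\left(7 - 323^{3} - 1485 \cdot 323^{2} - 441864 - i \sqrt{13}\right) + 1329365\right) + \left(1124238 + 1181095\right) = \left(\left(7 - 33698267 - 154928565 - 441864 - i \sqrt{13}\right) + 1329365\right) + 2305333 = \left(\left(-189068689 - i \sqrt{13}\right) + 1329365\right) + 2305333 = \left(-187739324 - i \sqrt{13}\right) + 2305333 = -185433991 - i \sqrt{13}$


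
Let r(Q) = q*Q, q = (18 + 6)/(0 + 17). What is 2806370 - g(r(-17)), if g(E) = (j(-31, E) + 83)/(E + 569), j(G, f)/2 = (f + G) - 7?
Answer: 1529471691/545 ≈ 2.8064e+6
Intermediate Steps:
q = 24/17 ≈ 1.4118
j(G, f) = -14 + 2*G + 2*f (j(G, f) = 2*((f + G) - 7) = 2*((G + f) - 7) = 2*(-7 + G + f) = -14 + 2*G + 2*f)
r(Q) = 24*Q/17
g(E) = (7 + 2*E)/(569 + E) (g(E) = ((-14 + 2*(-31) + 2*E) + 83)/(E + 569) = ((-14 - 62 + 2*E) + 83)/(569 + E) = ((-76 + 2*E) + 83)/(569 + E) = (7 + 2*E)/(569 + E))
2806370 - g(r(-17)) = 2806370 - (7 + 2*((24/17)*(-17)))/(569 + (24/17)*(-17)) = 2806370 - (7 + 2*(-24))/(569 - 24) = 2806370 - (7 - 48)/545 = 2806370 - (-41)/545 = 2806370 - 1*(-41/545) = 2806370 + 41/545 = 1529471691/545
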